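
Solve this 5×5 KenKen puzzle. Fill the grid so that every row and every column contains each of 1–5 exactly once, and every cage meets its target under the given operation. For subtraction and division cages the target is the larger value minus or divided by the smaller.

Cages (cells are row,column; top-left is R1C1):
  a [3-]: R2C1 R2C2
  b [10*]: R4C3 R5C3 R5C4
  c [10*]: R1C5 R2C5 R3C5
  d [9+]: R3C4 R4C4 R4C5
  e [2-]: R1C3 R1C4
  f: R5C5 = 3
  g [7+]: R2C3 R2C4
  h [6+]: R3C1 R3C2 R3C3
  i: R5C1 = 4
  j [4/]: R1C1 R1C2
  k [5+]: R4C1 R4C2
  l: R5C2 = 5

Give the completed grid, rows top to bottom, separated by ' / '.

1 4 3 5 2 / 5 2 4 3 1 / 3 1 2 4 5 / 2 3 5 1 4 / 4 5 1 2 3

Cage i is given, which forces R5C1 = 4.
Cage l is given, so R5C2 = 5.
Cage f is a single given cell, which forces R5C5 = 3.
Column 1 already has 4, which forces R1C1 = 1.
Cage j needs two cells with quotient 4, so R1C2 = 4.
Column 1 now contains 1; hence R2C1 = 5.
Column 2 now contains 4, so R2C2 = 2.
Row 2 now contains 2, so R2C5 = 1.
2 is placed in column 2, which forces R4C2 = 3.
Cage b needs product 10, which forces R4C3 = 5.
Cage e needs two cells with difference 2, leaving R1C3 = 3.
Cage e needs two cells with difference 2; hence R1C4 = 5.
Row 1 now contains 5, so R1C5 = 2.
Column 3 now contains 3, so R2C3 = 4.
Row 2 already has 4, so R2C4 = 3.
Column 2 now contains 3, so R3C2 = 1.
Column 3 now contains 3, so R3C3 = 2.
Column 4 already has 3, so R3C4 = 4.
2 is placed in column 5, leaving R3C5 = 5.
Row 4 now contains 3; hence R4C1 = 2.
2 is placed in row 4, so R4C4 = 1.
2 is placed in column 5, leaving R4C5 = 4.
2 is placed in column 3; hence R5C3 = 1.
Column 4 already has 1; hence R5C4 = 2.
Row 3 already has 2, leaving R3C1 = 3.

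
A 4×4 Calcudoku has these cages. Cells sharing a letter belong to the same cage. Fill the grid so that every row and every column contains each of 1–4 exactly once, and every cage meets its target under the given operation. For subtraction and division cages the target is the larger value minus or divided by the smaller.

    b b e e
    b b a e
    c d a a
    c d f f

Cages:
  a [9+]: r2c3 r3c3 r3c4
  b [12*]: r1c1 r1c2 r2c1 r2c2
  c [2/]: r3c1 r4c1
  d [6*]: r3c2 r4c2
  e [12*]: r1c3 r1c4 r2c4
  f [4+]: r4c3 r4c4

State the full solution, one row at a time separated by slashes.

Row 4 needs a 4, and only r4c1 is open for it.
Cage c needs two cells with quotient 2, leaving r3c1 = 2.
2 is placed in row 3, which forces r3c2 = 3.
Row 3 already has 3, which forces r3c4 = 4.
3 is placed in column 2, leaving r4c2 = 2.
Cage a has sum 9, so r2c3 = 4.
Row 3 now contains 4, so r3c3 = 1.
Column 3 already has 1, so r4c3 = 3.
Row 4 now contains 3; hence r4c4 = 1.
Cage b needs product 12, which forces r1c1 = 1.
Cage b has product 12, leaving r1c2 = 4.
4 is placed in column 3, so r1c3 = 2.
Column 4 already has 1, leaving r1c4 = 3.
Cage b needs product 12, so r2c1 = 3.
4 is placed in row 2; hence r2c2 = 1.
The 3 cells of cage e must have product 12, which forces r2c4 = 2.

1 4 2 3 / 3 1 4 2 / 2 3 1 4 / 4 2 3 1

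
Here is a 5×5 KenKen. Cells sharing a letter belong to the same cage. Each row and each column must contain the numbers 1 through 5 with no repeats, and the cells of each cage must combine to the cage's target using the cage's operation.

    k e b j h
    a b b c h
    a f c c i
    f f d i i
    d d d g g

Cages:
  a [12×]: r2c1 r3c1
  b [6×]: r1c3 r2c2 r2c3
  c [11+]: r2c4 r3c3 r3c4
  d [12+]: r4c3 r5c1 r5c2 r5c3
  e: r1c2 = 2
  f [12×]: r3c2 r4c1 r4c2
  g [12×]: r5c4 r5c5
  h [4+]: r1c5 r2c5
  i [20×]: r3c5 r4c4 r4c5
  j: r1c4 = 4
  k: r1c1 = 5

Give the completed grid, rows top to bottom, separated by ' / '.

5 2 3 4 1 / 4 1 2 5 3 / 3 4 5 1 2 / 1 3 4 2 5 / 2 5 1 3 4

Cage k is a single given cell, so r1c1 = 5.
Cage e is a single given cell; hence r1c2 = 2.
Cage j is a single given cell, which forces r1c4 = 4.
Column 4 now contains 4; hence r5c4 = 3.
3 is placed in row 5, which forces r5c5 = 4.
The 3 cells of cage b must have product 6, leaving r2c3 = 2.
Row 2 now contains 2; hence r2c4 = 5.
Cage i has product 20; hence r3c5 = 2.
Cage d needs sum 12, which forces r4c3 = 4.
Cage i has product 20, so r4c4 = 2.
Cage i has product 20, which forces r4c5 = 5.
Cage f needs product 12, so r3c2 = 4.
Column 3 already has 4, leaving r3c3 = 5.
Row 3 already has 2, which forces r3c4 = 1.
Cage d needs sum 12; hence r5c1 = 2.
5 is placed in column 3, leaving r5c3 = 1.
1 is placed in column 3; hence r1c3 = 3.
3 is placed in row 1, so r1c5 = 1.
Cage a needs two cells with product 12, leaving r2c1 = 4.
Cage b has product 6, so r2c2 = 1.
Column 5 now contains 1; hence r2c5 = 3.
Row 3 now contains 4, so r3c1 = 3.
3 is placed in column 1; hence r4c1 = 1.
Column 2 now contains 1; hence r4c2 = 3.
Row 5 now contains 1, which forces r5c2 = 5.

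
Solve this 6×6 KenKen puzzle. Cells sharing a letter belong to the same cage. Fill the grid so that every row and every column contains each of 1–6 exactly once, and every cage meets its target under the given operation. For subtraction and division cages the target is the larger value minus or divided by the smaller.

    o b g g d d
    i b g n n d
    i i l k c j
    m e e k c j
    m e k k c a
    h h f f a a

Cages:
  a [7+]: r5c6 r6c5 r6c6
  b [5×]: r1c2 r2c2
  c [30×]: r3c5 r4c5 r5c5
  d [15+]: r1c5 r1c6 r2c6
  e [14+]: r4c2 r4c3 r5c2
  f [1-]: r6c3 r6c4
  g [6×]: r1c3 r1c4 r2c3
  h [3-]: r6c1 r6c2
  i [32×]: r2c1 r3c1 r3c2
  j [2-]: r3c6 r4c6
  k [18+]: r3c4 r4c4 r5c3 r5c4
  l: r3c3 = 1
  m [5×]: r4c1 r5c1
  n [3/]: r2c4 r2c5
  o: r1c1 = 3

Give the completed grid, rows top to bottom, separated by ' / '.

Cage o is a single given cell, leaving r1c1 = 3.
The 3 cells of cage i must have product 32, so r2c1 = 4.
The 3 cells of cage i must have product 32; hence r3c1 = 2.
The 3 cells of cage i must have product 32, which forces r3c2 = 4.
L is a freebie; hence r3c3 = 1.
Cage g has product 6, so r1c3 = 2.
Cage g has product 6, so r1c4 = 1.
Cage g has product 6, so r2c3 = 3.
1 is placed in row 1; hence r1c2 = 5.
Cage b needs two cells with product 5; hence r2c2 = 1.
Cage d has sum 15, so r2c6 = 5.
In column 1, 6 can only go at r6c1, so r6c1 = 6.
The two cells of cage h must have difference 3, leaving r6c2 = 3.
The 3 cells of cage e must have sum 14, which forces r4c2 = 2.
Cage e needs sum 14; hence r4c3 = 6.
3 is placed in column 2; hence r5c2 = 6.
Cage k has sum 18; hence r3c4 = 6.
Row 3 now contains 6, so r3c6 = 3.
Column 4 now contains 6, leaving r2c4 = 2.
Cage n needs two cells with quotient 3, which forces r2c5 = 6.
3 is placed in row 3, which forces r3c5 = 5.
Cage c needs product 30; hence r4c5 = 3.
Cage j's pair has difference 2, which forces r4c6 = 1.
The 3 cells of cage c must have product 30, which forces r5c5 = 2.
Row 5 now contains 2; hence r5c6 = 4.
Column 6 now contains 4, so r6c6 = 2.
6 is placed in column 5; hence r1c5 = 4.
Column 6 now contains 4, leaving r1c6 = 6.
1 is placed in row 4, so r4c1 = 5.
The 4 cells of cage k must have sum 18, which forces r4c4 = 4.
Cage m's pair has product 5, leaving r5c1 = 1.
Row 5 now contains 4; hence r5c3 = 5.
The 4 cells of cage k must have sum 18, so r5c4 = 3.
5 is placed in column 3, leaving r6c3 = 4.
4 is placed in column 4, leaving r6c4 = 5.
Cage a needs sum 7, so r6c5 = 1.

3 5 2 1 4 6 / 4 1 3 2 6 5 / 2 4 1 6 5 3 / 5 2 6 4 3 1 / 1 6 5 3 2 4 / 6 3 4 5 1 2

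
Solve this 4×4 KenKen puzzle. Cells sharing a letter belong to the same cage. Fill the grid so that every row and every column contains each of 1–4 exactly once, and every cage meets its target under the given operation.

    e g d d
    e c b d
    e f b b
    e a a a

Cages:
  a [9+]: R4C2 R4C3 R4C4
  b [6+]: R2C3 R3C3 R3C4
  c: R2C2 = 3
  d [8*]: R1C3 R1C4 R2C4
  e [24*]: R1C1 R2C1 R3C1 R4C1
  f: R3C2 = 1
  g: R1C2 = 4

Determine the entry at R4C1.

1

Cage g is a single given cell, so R1C2 = 4.
Cage c is a single given cell, leaving R2C2 = 3.
Cage f is given, so R3C2 = 1.
3 is placed in column 2; hence R4C2 = 2.
The 3 cells of cage b must have sum 6, leaving R2C3 = 1.
Cage d has product 8; hence R2C4 = 4.
4 is placed in column 4, which forces R4C4 = 3.
Column 3 already has 1, leaving R1C3 = 2.
The 3 cells of cage d must have product 8; hence R1C4 = 1.
4 is placed in row 2, leaving R2C1 = 2.
The 3 cells of cage b must have sum 6; hence R3C3 = 3.
Column 4 already has 3; hence R3C4 = 2.
Row 4 already has 3, so R4C3 = 4.
Row 1 now contains 1, so R1C1 = 3.
3 is placed in row 3, leaving R3C1 = 4.
Row 4 now contains 4, so R4C1 = 1.
Completed grid: 3 4 2 1 / 2 3 1 4 / 4 1 3 2 / 1 2 4 3.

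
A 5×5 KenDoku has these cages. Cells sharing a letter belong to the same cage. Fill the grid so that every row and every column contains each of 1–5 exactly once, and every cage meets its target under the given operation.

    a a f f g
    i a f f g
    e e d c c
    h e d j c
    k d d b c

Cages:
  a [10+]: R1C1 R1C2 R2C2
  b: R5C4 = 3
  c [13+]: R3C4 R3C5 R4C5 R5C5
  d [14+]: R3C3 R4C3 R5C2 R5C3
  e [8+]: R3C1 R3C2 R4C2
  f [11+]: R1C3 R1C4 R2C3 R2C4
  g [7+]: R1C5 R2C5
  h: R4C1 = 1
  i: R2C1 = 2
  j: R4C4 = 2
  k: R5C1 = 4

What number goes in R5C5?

Cage i is a single given cell, so R2C1 = 2.
Cage h is given, so R4C1 = 1.
J is a freebie; hence R4C4 = 2.
Cage k is given; hence R5C1 = 4.
Cage b is given, which forces R5C4 = 3.
Cage e needs sum 8, so R3C1 = 3.
Column 1 now contains 3; hence R1C1 = 5.
Cage d needs sum 14, so R4C3 = 3.
Row 4 now contains 3, so R4C5 = 5.
Cage e has sum 8; hence R3C2 = 1.
Cage c has sum 13, so R3C4 = 5.
Row 3 now contains 1, so R3C5 = 2.
Row 4 now contains 3, so R4C2 = 4.
Column 5 already has 2, so R5C5 = 1.
Column 2 already has 4, so R1C2 = 2.
Row 1 already has 2, leaving R1C3 = 1.
Cage f has sum 11, which forces R1C4 = 4.
Row 1 already has 4, which forces R1C5 = 3.
Column 2 already has 4, which forces R2C2 = 3.
5 is placed in column 4; hence R2C4 = 1.
3 is placed in column 5, leaving R2C5 = 4.
Row 3 now contains 5, which forces R3C3 = 4.
2 is placed in column 2; hence R5C2 = 5.
Row 5 now contains 5, which forces R5C3 = 2.
Row 2 already has 4; hence R2C3 = 5.
Completed grid: 5 2 1 4 3 / 2 3 5 1 4 / 3 1 4 5 2 / 1 4 3 2 5 / 4 5 2 3 1.

1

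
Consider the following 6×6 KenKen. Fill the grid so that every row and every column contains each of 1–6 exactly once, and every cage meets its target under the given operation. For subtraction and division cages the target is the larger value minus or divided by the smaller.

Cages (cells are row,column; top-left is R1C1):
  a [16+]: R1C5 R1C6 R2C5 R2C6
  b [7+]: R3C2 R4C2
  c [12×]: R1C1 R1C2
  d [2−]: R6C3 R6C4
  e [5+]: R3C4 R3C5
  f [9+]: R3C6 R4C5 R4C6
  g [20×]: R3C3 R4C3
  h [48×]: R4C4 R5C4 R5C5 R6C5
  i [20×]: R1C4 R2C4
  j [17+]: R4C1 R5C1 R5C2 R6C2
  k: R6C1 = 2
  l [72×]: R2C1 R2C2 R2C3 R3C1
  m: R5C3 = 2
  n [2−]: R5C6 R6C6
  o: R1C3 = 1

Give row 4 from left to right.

4 6 5 2 3 1

Cage o is a single given cell, which forces R1C3 = 1.
Cage m is given, leaving R5C3 = 2.
Cage k is given, leaving R6C1 = 2.
Cage h has product 48, leaving R4C4 = 2.
The two cells of cage d must have difference 2, leaving R6C3 = 3.
Cage d needs two cells with difference 2, so R6C4 = 1.
Column 3 already has 3, which forces R2C3 = 6.
1 is placed in column 4; hence R3C4 = 3.
Cage e needs two cells with sum 5, leaving R3C5 = 2.
1 is placed in column 4, which forces R5C4 = 6.
The 4 cells of cage h must have product 48; hence R5C5 = 1.
The 4 cells of cage h must have product 48, leaving R6C5 = 4.
In row 4, 6 can only go at R4C2, so R4C2 = 6.
The two cells of cage b must have sum 7, so R3C2 = 1.
1 is placed in row 3, leaving R3C6 = 5.
6 is placed in column 2; hence R6C2 = 5.
5 is placed in column 6, leaving R6C6 = 6.
Cage a has sum 16, so R1C5 = 6.
The 4 cells of cage l must have product 72, so R2C1 = 1.
5 is placed in row 3; hence R3C3 = 4.
Cage g's pair has product 20, which forces R4C3 = 5.
Cage f has sum 9, leaving R4C5 = 3.
Cage f has sum 9, leaving R4C6 = 1.
Cage n needs two cells with difference 2, so R5C6 = 4.
Cage l has product 72, so R2C2 = 2.
3 is placed in column 5; hence R2C5 = 5.
Row 2 already has 2, which forces R2C6 = 3.
Row 3 now contains 4; hence R3C1 = 6.
3 is placed in row 4, so R4C1 = 4.
Cage j needs sum 17, leaving R5C1 = 5.
4 is placed in row 5, leaving R5C2 = 3.
Column 1 now contains 4, so R1C1 = 3.
Column 2 already has 3, which forces R1C2 = 4.
Cage i needs two cells with product 20, which forces R1C4 = 5.
3 is placed in column 6, which forces R1C6 = 2.
5 is placed in row 2; hence R2C4 = 4.
Filled in: 3 4 1 5 6 2 / 1 2 6 4 5 3 / 6 1 4 3 2 5 / 4 6 5 2 3 1 / 5 3 2 6 1 4 / 2 5 3 1 4 6.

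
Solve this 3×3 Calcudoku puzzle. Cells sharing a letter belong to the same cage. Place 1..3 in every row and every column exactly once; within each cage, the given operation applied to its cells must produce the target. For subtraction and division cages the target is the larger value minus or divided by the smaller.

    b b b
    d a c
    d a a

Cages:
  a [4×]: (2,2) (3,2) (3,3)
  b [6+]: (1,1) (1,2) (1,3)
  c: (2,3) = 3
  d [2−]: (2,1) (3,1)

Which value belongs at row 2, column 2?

2

Cage a has product 4, which forces (2,2) = 2.
Cage c is a single given cell, which forces (2,3) = 3.
Cage a has product 4, leaving (3,2) = 1.
The 3 cells of cage a must have product 4, which forces (3,3) = 2.
Cage b needs sum 6, so (1,1) = 2.
Column 2 now contains 1, which forces (1,2) = 3.
2 is placed in column 3; hence (1,3) = 1.
Row 2 already has 3, leaving (2,1) = 1.
Row 3 already has 1, which forces (3,1) = 3.
Completed grid: 2 3 1 / 1 2 3 / 3 1 2.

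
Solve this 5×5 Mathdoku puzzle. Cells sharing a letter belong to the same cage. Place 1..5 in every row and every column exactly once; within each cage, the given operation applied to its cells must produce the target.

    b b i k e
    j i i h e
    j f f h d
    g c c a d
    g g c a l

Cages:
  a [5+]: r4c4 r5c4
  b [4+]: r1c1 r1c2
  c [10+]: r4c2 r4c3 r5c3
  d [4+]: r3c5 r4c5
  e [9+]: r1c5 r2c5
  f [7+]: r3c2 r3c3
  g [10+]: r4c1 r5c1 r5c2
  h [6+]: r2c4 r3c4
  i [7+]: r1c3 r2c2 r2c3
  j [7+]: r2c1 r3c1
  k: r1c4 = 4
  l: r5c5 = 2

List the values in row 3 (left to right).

2 3 4 5 1

K is a freebie, so r1c4 = 4.
Row 1 already has 4, leaving r1c5 = 5.
5 is placed in column 5, leaving r2c5 = 4.
Cage l is given, so r5c5 = 2.
The two cells of cage a must have sum 5; hence r4c4 = 2.
Cage a's pair has sum 5, which forces r5c4 = 3.
The only place for 2 in row 1 is r1c3.
The 3 cells of cage i must have sum 7, leaving r2c2 = 2.
The 3 cells of cage i must have sum 7, so r2c3 = 3.
3 is placed in row 2; hence r2c1 = 5.
5 is placed in row 2, which forces r2c4 = 1.
Cage j needs two cells with sum 7, leaving r3c1 = 2.
Cage f's pair has sum 7, so r3c2 = 3.
Cage f needs two cells with sum 7; hence r3c3 = 4.
Column 4 now contains 1, leaving r3c4 = 5.
Row 3 already has 3, so r3c5 = 1.
1 is placed in column 5, so r4c5 = 3.
Cage b's pair has sum 4, leaving r1c1 = 3.
Column 2 now contains 3; hence r1c2 = 1.
Cage c has sum 10, leaving r4c2 = 4.
The 3 cells of cage g must have sum 10, so r5c2 = 5.
Row 5 now contains 5; hence r5c3 = 1.
Row 4 already has 4, leaving r4c1 = 1.
Column 3 now contains 1, leaving r4c3 = 5.
Row 5 now contains 1, which forces r5c1 = 4.
Filled in: 3 1 2 4 5 / 5 2 3 1 4 / 2 3 4 5 1 / 1 4 5 2 3 / 4 5 1 3 2.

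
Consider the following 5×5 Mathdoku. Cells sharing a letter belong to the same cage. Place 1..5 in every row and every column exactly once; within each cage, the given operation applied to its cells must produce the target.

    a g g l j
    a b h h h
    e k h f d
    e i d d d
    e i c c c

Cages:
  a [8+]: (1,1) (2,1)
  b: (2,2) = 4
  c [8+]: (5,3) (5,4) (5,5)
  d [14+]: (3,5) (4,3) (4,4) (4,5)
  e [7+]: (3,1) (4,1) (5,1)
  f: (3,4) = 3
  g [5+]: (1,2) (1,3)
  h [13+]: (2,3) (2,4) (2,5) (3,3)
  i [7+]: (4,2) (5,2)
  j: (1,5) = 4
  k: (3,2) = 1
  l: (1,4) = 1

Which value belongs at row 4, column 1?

Cage l is a single given cell; hence (1,4) = 1.
J is a freebie; hence (1,5) = 4.
Cage b is a single given cell, which forces (2,2) = 4.
K is a freebie; hence (3,2) = 1.
F is a freebie; hence (3,4) = 3.
Row 1 needs a 5, and only (1,1) is open for it.
5 is placed in column 1, so (2,1) = 3.
Cage h has sum 13, which forces (3,3) = 5.
Row 3 now contains 5, leaving (3,5) = 2.
Row 3 already has 2, so (3,1) = 4.
Row 4 needs a 1, and only (4,1) is open for it.
Column 1 already has 1, leaving (5,1) = 2.
Row 5 now contains 2, leaving (5,2) = 5.
5 is placed in row 5, which forces (5,4) = 4.
Column 2 now contains 5, which forces (4,2) = 2.
Cage d has sum 14, so (4,3) = 4.
Column 4 already has 4, which forces (4,4) = 5.
Cage d needs sum 14, which forces (4,5) = 3.
Column 5 already has 3; hence (5,5) = 1.
Column 2 now contains 2, leaving (1,2) = 3.
The two cells of cage g must have sum 5; hence (1,3) = 2.
The 4 cells of cage h must have sum 13, so (2,3) = 1.
Column 4 now contains 5; hence (2,4) = 2.
1 is placed in column 5, leaving (2,5) = 5.
Row 5 now contains 1; hence (5,3) = 3.
Filled in: 5 3 2 1 4 / 3 4 1 2 5 / 4 1 5 3 2 / 1 2 4 5 3 / 2 5 3 4 1.

1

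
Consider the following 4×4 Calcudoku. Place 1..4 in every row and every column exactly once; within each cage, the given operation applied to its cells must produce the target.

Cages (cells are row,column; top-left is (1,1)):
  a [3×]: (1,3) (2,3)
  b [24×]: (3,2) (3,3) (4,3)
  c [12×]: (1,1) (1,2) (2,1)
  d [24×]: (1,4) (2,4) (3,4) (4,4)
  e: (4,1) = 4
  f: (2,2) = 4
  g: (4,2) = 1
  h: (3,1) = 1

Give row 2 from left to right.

F is a freebie; hence (2,2) = 4.
H is a freebie; hence (3,1) = 1.
Cage e is given, leaving (4,1) = 4.
Cage g is given, so (4,2) = 1.
4 is placed in column 1, which forces (1,1) = 3.
Cage c has product 12; hence (1,2) = 2.
Row 1 already has 3, so (1,3) = 1.
1 is placed in row 1, so (1,4) = 4.
Cage c has product 12, leaving (2,1) = 2.
Column 3 already has 1, which forces (2,3) = 3.
Row 2 already has 3, leaving (2,4) = 1.
Column 2 already has 2, so (3,2) = 3.
Cage b has product 24, which forces (3,3) = 4.
3 is placed in row 3, leaving (3,4) = 2.
Column 3 now contains 3, leaving (4,3) = 2.
Column 4 now contains 2, leaving (4,4) = 3.
The full grid is 3 2 1 4 / 2 4 3 1 / 1 3 4 2 / 4 1 2 3.

2 4 3 1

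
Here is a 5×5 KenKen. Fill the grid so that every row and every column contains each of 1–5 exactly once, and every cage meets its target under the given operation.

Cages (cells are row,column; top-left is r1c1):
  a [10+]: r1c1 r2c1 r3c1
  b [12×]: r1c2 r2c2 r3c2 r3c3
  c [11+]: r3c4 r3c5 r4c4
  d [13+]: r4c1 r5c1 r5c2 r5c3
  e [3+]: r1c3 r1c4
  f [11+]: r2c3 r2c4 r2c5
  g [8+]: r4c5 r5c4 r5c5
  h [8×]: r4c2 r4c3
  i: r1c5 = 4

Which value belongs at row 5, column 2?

5

I is a freebie; hence r1c5 = 4.
In row 1, 5 can only go at r1c1, so r1c1 = 5.
The only place for 3 in row 1 is r1c2.
Row 2 needs a 3, and only r2c1 is open for it.
Cage a needs sum 10, leaving r3c1 = 2.
Row 3 already has 2, so r3c3 = 1.
Column 3 now contains 1, which forces r1c3 = 2.
Cage e needs two cells with sum 3, so r1c4 = 1.
Cage b needs product 12, so r2c2 = 1.
Row 3 now contains 1; hence r3c2 = 4.
4 is placed in row 3, leaving r3c4 = 5.
Row 3 now contains 5, so r3c5 = 3.
Column 2 now contains 4, leaving r4c2 = 2.
2 is placed in column 3, which forces r4c3 = 4.
2 is placed in row 4, so r4c4 = 3.
The 4 cells of cage d must have sum 13, which forces r5c2 = 5.
Cage d has sum 13; hence r5c3 = 3.
Column 3 already has 4; hence r2c3 = 5.
Cage f has sum 11, so r2c4 = 4.
The 3 cells of cage f must have sum 11, so r2c5 = 2.
Row 4 already has 4, which forces r4c1 = 1.
Cage g has sum 8, leaving r4c5 = 5.
Cage d needs sum 13, leaving r5c1 = 4.
The 3 cells of cage g must have sum 8, leaving r5c4 = 2.
Cage g needs sum 8, so r5c5 = 1.
The full grid is 5 3 2 1 4 / 3 1 5 4 2 / 2 4 1 5 3 / 1 2 4 3 5 / 4 5 3 2 1.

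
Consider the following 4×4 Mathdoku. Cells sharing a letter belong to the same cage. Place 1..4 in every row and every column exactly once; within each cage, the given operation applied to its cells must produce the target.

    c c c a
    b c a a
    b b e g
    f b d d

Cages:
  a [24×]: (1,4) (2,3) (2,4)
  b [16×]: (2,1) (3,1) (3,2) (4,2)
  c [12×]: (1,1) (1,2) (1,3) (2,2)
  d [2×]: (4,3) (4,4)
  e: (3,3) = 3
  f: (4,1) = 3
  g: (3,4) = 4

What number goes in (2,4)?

E is a freebie, so (3,3) = 3.
Cage g is a single given cell, which forces (3,4) = 4.
Cage f is given; hence (4,1) = 3.
Cage c needs product 12, leaving (1,2) = 3.
3 is placed in row 1, which forces (1,4) = 2.
Cage a needs product 24; hence (2,3) = 4.
2 is placed in column 4; hence (2,4) = 3.
2 is placed in column 4; hence (4,4) = 1.
Cage c needs product 12, leaving (1,1) = 4.
Column 3 already has 4; hence (1,3) = 1.
Row 2 now contains 4, leaving (2,1) = 2.
Cage c needs product 12, which forces (2,2) = 1.
Cage b needs product 16; hence (3,1) = 1.
Cage b has product 16; hence (3,2) = 2.
The 4 cells of cage b must have product 16; hence (4,2) = 4.
1 is placed in row 4; hence (4,3) = 2.
Filled in: 4 3 1 2 / 2 1 4 3 / 1 2 3 4 / 3 4 2 1.

3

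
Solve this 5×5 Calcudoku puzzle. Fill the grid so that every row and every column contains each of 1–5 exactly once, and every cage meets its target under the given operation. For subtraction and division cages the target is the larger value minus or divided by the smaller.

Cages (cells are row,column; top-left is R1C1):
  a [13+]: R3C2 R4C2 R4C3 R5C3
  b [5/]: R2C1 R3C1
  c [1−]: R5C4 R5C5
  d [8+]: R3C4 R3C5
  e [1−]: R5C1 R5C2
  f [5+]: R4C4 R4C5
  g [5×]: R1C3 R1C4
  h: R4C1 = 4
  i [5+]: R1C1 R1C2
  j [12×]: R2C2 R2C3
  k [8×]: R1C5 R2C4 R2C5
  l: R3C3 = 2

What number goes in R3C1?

Cage l is a single given cell, leaving R3C3 = 2.
Cage h is a single given cell, leaving R4C1 = 4.
Row 2 needs a 5, and only R2C1 is open for it.
5 is placed in column 1, so R3C1 = 1.
In row 1, 4 can only go at R1C5, so R1C5 = 4.
In row 3, 4 can only go at R3C2, so R3C2 = 4.
4 is placed in column 2, leaving R2C2 = 3.
Cage j's pair has product 12, which forces R2C3 = 4.
Cage i's pair has sum 5, so R1C1 = 3.
3 is placed in column 2, leaving R1C2 = 2.
Column 1 now contains 3, so R5C1 = 2.
Column 2 already has 2, leaving R5C2 = 1.
Column 2 already has 1, so R4C2 = 5.
Cage a needs sum 13; hence R4C3 = 1.
The 4 cells of cage a must have sum 13, leaving R5C3 = 3.
Cage c needs two cells with difference 1, so R5C4 = 4.
Row 5 already has 3, which forces R5C5 = 5.
Column 3 already has 1; hence R1C3 = 5.
Cage g needs two cells with product 5, so R1C4 = 1.
Column 4 already has 1, leaving R2C4 = 2.
2 is placed in row 2, leaving R2C5 = 1.
The two cells of cage d must have sum 8, so R3C4 = 5.
Column 5 now contains 5; hence R3C5 = 3.
Column 4 already has 2; hence R4C4 = 3.
Column 5 already has 3, leaving R4C5 = 2.
The full grid is 3 2 5 1 4 / 5 3 4 2 1 / 1 4 2 5 3 / 4 5 1 3 2 / 2 1 3 4 5.

1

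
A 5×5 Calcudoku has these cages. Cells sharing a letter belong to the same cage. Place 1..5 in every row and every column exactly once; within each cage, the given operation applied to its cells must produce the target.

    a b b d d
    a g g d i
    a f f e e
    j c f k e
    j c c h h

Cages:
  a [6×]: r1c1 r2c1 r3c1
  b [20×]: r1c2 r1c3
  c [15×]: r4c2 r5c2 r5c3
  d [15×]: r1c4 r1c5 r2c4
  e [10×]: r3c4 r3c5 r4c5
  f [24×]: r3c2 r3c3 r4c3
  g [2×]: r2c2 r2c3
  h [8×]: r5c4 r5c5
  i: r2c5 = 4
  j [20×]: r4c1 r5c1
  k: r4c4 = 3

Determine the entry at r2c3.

1

I is a freebie, leaving r2c5 = 4.
K is a freebie, so r4c4 = 3.
Column 5 already has 4, which forces r5c5 = 2.
The 3 cells of cage d must have product 15, so r1c5 = 3.
Cage e has product 10, which forces r3c4 = 2.
Row 5 now contains 2; hence r5c4 = 4.
The two cells of cage j must have product 20, leaving r4c1 = 4.
Cage f has product 24, leaving r4c3 = 2.
Row 5 now contains 4, which forces r5c1 = 5.
Cage g needs two cells with product 2; hence r2c2 = 2.
Column 3 already has 2, so r2c3 = 1.
1 is placed in row 2, leaving r2c4 = 5.
The 3 cells of cage c must have product 15, which forces r4c2 = 5.
5 is placed in row 4, leaving r4c5 = 1.
Column 3 already has 1, which forces r5c3 = 3.
Cage a has product 6, leaving r1c1 = 2.
5 is placed in column 2, so r1c2 = 4.
Cage b's pair has product 20, so r1c3 = 5.
5 is placed in column 4; hence r1c4 = 1.
1 is placed in row 2, leaving r2c1 = 3.
Cage a needs product 6, leaving r3c1 = 1.
Cage f has product 24, which forces r3c2 = 3.
Column 3 now contains 3; hence r3c3 = 4.
Column 5 already has 1, so r3c5 = 5.
Row 5 now contains 3; hence r5c2 = 1.
The full grid is 2 4 5 1 3 / 3 2 1 5 4 / 1 3 4 2 5 / 4 5 2 3 1 / 5 1 3 4 2.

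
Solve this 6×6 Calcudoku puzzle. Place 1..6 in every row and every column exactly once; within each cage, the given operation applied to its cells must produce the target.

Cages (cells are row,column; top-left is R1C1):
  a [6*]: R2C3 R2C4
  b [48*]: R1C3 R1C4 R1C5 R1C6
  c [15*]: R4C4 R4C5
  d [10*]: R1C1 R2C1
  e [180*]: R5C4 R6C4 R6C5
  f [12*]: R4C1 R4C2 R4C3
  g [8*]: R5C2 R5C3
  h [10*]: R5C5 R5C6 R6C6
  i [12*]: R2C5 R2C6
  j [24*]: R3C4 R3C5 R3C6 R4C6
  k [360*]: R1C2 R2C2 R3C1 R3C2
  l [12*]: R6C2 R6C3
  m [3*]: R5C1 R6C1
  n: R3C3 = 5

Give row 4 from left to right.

N is a freebie, which forces R3C3 = 5.
Cage e has product 180; hence R5C4 = 6.
Cage e needs product 180, leaving R6C4 = 5.
The 3 cells of cage e must have product 180; hence R6C5 = 6.
Column 4 now contains 5, so R4C4 = 3.
The two cells of cage c must have product 15; hence R4C5 = 5.
Cage h has product 10, so R5C6 = 5.
The only place for 3 in row 1 is R1C2.
Cage k needs product 360; hence R2C2 = 5.
3 is placed in column 2, leaving R6C2 = 4.
Cage l needs two cells with product 12, which forces R6C3 = 3.
Cage d needs two cells with product 10, leaving R1C1 = 5.
Row 2 now contains 5, so R2C1 = 2.
Column 3 already has 3, which forces R2C3 = 6.
Cage a needs two cells with product 6, leaving R2C4 = 1.
The 4 cells of cage k must have product 360; hence R3C1 = 4.
Column 2 already has 4; hence R3C2 = 6.
4 is placed in row 3; hence R3C4 = 2.
The two cells of cage m must have product 3, which forces R5C1 = 3.
Column 2 already has 4, so R5C2 = 2.
The two cells of cage g must have product 8; hence R5C3 = 4.
2 is placed in row 5, leaving R5C5 = 1.
3 is placed in row 6, so R6C1 = 1.
Row 6 already has 1, so R6C6 = 2.
The 4 cells of cage b must have product 48; hence R1C3 = 1.
Column 4 now contains 2, leaving R1C4 = 4.
The 4 cells of cage b must have product 48, so R1C5 = 2.
The 4 cells of cage b must have product 48, leaving R1C6 = 6.
Column 5 already has 1; hence R3C5 = 3.
Cage j needs product 24, leaving R3C6 = 1.
Column 1 already has 1, so R4C1 = 6.
Column 2 already has 2; hence R4C2 = 1.
The 3 cells of cage f must have product 12, which forces R4C3 = 2.
The 4 cells of cage j must have product 24, so R4C6 = 4.
3 is placed in column 5, which forces R2C5 = 4.
4 is placed in column 6, so R2C6 = 3.
Completed grid: 5 3 1 4 2 6 / 2 5 6 1 4 3 / 4 6 5 2 3 1 / 6 1 2 3 5 4 / 3 2 4 6 1 5 / 1 4 3 5 6 2.

6 1 2 3 5 4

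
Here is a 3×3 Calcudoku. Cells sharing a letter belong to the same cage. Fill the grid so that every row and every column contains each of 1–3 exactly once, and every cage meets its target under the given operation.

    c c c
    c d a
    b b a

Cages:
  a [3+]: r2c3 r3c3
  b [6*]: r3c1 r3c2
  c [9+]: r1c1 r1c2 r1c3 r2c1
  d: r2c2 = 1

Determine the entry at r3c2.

Cage c has sum 9; hence r2c1 = 3.
Cage d is given, which forces r2c2 = 1.
Row 2 now contains 1, leaving r2c3 = 2.
3 is placed in column 1; hence r3c1 = 2.
2 is placed in row 3, which forces r3c2 = 3.
2 is placed in column 3, leaving r3c3 = 1.
Column 1 now contains 2, so r1c1 = 1.
3 is placed in column 2, so r1c2 = 2.
Column 3 already has 1, which forces r1c3 = 3.
Filled in: 1 2 3 / 3 1 2 / 2 3 1.

3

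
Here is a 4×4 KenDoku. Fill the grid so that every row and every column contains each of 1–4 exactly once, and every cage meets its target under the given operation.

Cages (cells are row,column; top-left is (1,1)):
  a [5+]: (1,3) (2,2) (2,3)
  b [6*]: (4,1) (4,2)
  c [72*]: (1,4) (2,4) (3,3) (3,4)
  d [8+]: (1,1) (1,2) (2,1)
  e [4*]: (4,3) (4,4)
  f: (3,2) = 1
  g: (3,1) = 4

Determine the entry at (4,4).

G is a freebie, which forces (3,1) = 4.
Cage f is a single given cell, so (3,2) = 1.
Cage c has product 72; hence (3,3) = 3.
4 is placed in row 3, which forces (3,4) = 2.
The 3 cells of cage a must have sum 5, so (1,3) = 2.
1 is placed in column 2, which forces (2,2) = 2.
3 is placed in column 3, which forces (2,3) = 1.
Column 2 already has 2; hence (4,2) = 3.
Column 3 now contains 1, so (4,3) = 4.
Row 4 now contains 4, leaving (4,4) = 1.
Cage d needs sum 8, which forces (1,1) = 1.
Column 2 already has 3, leaving (1,2) = 4.
Row 1 already has 4, leaving (1,4) = 3.
Row 2 now contains 1, leaving (2,1) = 3.
Column 4 now contains 3, leaving (2,4) = 4.
Row 4 already has 3, so (4,1) = 2.
Filled in: 1 4 2 3 / 3 2 1 4 / 4 1 3 2 / 2 3 4 1.

1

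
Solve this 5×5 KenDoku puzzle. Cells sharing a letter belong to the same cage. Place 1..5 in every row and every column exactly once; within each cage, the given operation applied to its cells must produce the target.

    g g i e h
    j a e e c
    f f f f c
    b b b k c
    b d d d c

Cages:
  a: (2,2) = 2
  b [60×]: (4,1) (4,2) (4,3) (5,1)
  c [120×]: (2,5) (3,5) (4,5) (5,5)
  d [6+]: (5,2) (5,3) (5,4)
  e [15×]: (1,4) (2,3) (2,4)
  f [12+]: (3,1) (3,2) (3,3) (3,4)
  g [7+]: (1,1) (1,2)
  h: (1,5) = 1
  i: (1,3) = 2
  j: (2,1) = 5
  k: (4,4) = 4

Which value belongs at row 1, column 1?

Cage i is a single given cell; hence (1,3) = 2.
H is a freebie, so (1,5) = 1.
Cage j is a single given cell; hence (2,1) = 5.
Cage a is a single given cell, which forces (2,2) = 2.
Cage k is given, which forces (4,4) = 4.
Cage e needs product 15; hence (1,4) = 5.
Cage b needs product 60; hence (5,1) = 4.
Cage d has sum 6; hence (5,4) = 2.
Column 1 now contains 4, which forces (1,1) = 3.
Cage g's pair has sum 7, which forces (1,2) = 4.
Cage f has sum 12, which forces (3,1) = 2.
4 is placed in column 2; hence (3,2) = 5.
Row 3 already has 5, so (3,3) = 4.
Column 4 now contains 2, leaving (3,4) = 1.
Row 3 already has 4, leaving (3,5) = 3.
Column 1 already has 3; hence (4,1) = 1.
Row 4 already has 1, so (4,2) = 3.
Row 4 already has 3; hence (4,3) = 5.
Row 4 now contains 5; hence (4,5) = 2.
Column 2 now contains 3, so (5,2) = 1.
Row 5 now contains 1, leaving (5,3) = 3.
3 is placed in column 5, leaving (5,5) = 5.
Column 3 already has 3; hence (2,3) = 1.
1 is placed in column 4, so (2,4) = 3.
3 is placed in column 5, so (2,5) = 4.
Completed grid: 3 4 2 5 1 / 5 2 1 3 4 / 2 5 4 1 3 / 1 3 5 4 2 / 4 1 3 2 5.

3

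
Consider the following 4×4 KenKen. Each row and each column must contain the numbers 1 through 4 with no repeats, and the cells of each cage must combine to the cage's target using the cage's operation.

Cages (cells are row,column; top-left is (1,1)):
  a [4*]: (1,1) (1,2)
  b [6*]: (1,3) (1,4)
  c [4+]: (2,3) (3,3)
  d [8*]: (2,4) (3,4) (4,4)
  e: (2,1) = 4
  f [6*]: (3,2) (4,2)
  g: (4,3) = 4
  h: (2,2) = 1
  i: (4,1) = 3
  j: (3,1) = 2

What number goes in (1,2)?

Cage e is given, so (2,1) = 4.
Cage h is a single given cell, which forces (2,2) = 1.
Row 2 already has 1, leaving (2,3) = 3.
Row 2 already has 1; hence (2,4) = 2.
Cage j is given, which forces (3,1) = 2.
Row 3 now contains 2, leaving (3,2) = 3.
Column 3 now contains 3, leaving (3,3) = 1.
Row 3 already has 1, which forces (3,4) = 4.
Cage i is a single given cell; hence (4,1) = 3.
3 is placed in column 2, so (4,2) = 2.
Cage g is given, so (4,3) = 4.
Column 4 now contains 4; hence (4,4) = 1.
Column 1 now contains 4, which forces (1,1) = 1.
Column 2 already has 1, which forces (1,2) = 4.
Column 3 now contains 3; hence (1,3) = 2.
2 is placed in column 4; hence (1,4) = 3.
The full grid is 1 4 2 3 / 4 1 3 2 / 2 3 1 4 / 3 2 4 1.

4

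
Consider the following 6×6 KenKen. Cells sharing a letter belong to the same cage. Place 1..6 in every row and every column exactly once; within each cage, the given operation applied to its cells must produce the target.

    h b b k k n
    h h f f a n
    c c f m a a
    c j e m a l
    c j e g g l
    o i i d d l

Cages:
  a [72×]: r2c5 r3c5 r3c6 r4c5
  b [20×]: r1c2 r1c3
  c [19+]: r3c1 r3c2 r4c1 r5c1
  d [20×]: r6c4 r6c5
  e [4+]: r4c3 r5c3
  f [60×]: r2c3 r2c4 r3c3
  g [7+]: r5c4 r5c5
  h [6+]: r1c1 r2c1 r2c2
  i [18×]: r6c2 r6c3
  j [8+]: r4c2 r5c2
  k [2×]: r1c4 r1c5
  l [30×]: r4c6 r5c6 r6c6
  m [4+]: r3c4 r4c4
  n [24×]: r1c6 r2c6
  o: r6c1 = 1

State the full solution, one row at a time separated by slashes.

Cage o is a single given cell, which forces r6c1 = 1.
The 3 cells of cage h must have sum 6, so r2c2 = 1.
In row 1, 3 can only go at r1c1, so r1c1 = 3.
Column 1 now contains 3, which forces r2c1 = 2.
Cage c has sum 19, which forces r3c2 = 4.
4 is placed in column 2, so r1c2 = 5.
Cage b needs two cells with product 20; hence r1c3 = 4.
4 is placed in row 1, leaving r1c6 = 6.
Column 6 already has 6, which forces r2c6 = 4.
The 3 cells of cage f must have product 60, which forces r3c3 = 2.
Cage a has product 72; hence r4c5 = 4.
4 is placed in column 5, so r6c5 = 5.
Cage c has sum 19; hence r5c1 = 4.
5 is placed in row 6, leaving r6c4 = 4.
In row 2, 3 can only go at r2c5, so r2c5 = 3.
Cage a has product 72, leaving r3c5 = 6.
Cage a has product 72; hence r3c6 = 1.
Row 3 now contains 6, leaving r3c1 = 5.
Row 3 now contains 1; hence r3c4 = 3.
Cage c has sum 19; hence r4c1 = 6.
Row 4 already has 6; hence r4c2 = 2.
Cage m needs two cells with sum 4, which forces r4c4 = 1.
Column 2 already has 2, which forces r5c2 = 6.
Row 5 now contains 6, so r5c4 = 5.
6 is placed in column 2, so r6c2 = 3.
Row 6 already has 3; hence r6c3 = 6.
Row 6 already has 3, leaving r6c6 = 2.
1 is placed in column 4, so r1c4 = 2.
Cage k's pair has product 2, so r1c5 = 1.
6 is placed in column 3; hence r2c3 = 5.
5 is placed in column 4, which forces r2c4 = 6.
Row 4 already has 1, which forces r4c3 = 3.
The 3 cells of cage l must have product 30, so r4c6 = 5.
Cage e needs two cells with sum 4, so r5c3 = 1.
The two cells of cage g must have sum 7, leaving r5c5 = 2.
Column 6 already has 2; hence r5c6 = 3.

3 5 4 2 1 6 / 2 1 5 6 3 4 / 5 4 2 3 6 1 / 6 2 3 1 4 5 / 4 6 1 5 2 3 / 1 3 6 4 5 2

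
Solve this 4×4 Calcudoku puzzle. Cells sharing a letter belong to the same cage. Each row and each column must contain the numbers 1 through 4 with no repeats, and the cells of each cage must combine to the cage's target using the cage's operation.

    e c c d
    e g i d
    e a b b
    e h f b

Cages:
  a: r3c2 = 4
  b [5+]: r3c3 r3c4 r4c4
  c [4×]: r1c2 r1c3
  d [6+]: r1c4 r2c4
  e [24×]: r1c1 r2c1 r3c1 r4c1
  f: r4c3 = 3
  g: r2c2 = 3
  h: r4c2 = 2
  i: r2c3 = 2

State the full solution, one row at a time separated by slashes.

3 1 4 2 / 1 3 2 4 / 2 4 1 3 / 4 2 3 1

Cage g is given, which forces r2c2 = 3.
Cage i is given, which forces r2c3 = 2.
Row 2 already has 2, which forces r2c4 = 4.
A is a freebie, which forces r3c2 = 4.
Column 3 now contains 2, which forces r3c3 = 1.
Row 3 now contains 1, so r3c4 = 3.
H is a freebie, so r4c2 = 2.
F is a freebie, leaving r4c3 = 3.
Row 4 now contains 2; hence r4c4 = 1.
Cage e needs product 24, leaving r1c1 = 3.
Column 2 already has 4; hence r1c2 = 1.
1 is placed in column 3, which forces r1c3 = 4.
Column 4 now contains 4, leaving r1c4 = 2.
Row 2 already has 4, which forces r2c1 = 1.
Row 3 now contains 3, leaving r3c1 = 2.
Row 4 now contains 1, so r4c1 = 4.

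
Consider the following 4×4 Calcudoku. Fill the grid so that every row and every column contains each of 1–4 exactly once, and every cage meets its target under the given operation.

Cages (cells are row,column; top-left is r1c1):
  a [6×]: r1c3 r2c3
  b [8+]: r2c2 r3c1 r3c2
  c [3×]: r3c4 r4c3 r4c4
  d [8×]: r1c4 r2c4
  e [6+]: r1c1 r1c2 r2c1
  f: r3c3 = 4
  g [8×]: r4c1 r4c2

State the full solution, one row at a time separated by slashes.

4 1 3 2 / 1 3 2 4 / 3 2 4 1 / 2 4 1 3

F is a freebie; hence r3c3 = 4.
Cage c has product 3, which forces r3c4 = 1.
The 3 cells of cage c must have product 3; hence r4c3 = 1.
Cage c has product 3; hence r4c4 = 3.
Cage b has sum 8, leaving r2c2 = 3.
3 is placed in row 2, so r2c3 = 2.
2 is placed in row 2, so r2c4 = 4.
Cage b has sum 8; hence r3c1 = 3.
Cage b has sum 8, so r3c2 = 2.
Column 2 already has 2, so r4c2 = 4.
Cage e needs sum 6, so r1c1 = 4.
Column 2 already has 2, leaving r1c2 = 1.
2 is placed in column 3, leaving r1c3 = 3.
Column 4 already has 4; hence r1c4 = 2.
2 is placed in row 2, so r2c1 = 1.
Row 4 now contains 4, leaving r4c1 = 2.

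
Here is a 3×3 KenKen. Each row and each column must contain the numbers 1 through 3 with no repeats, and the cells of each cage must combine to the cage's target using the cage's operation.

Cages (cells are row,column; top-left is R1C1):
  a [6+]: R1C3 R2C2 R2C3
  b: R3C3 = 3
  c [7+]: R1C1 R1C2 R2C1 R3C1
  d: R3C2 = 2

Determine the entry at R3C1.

The 4 cells of cage c must have sum 7, which forces R1C2 = 1.
Cage d is a single given cell; hence R3C2 = 2.
Cage b is given, which forces R3C3 = 3.
Column 3 now contains 3; hence R1C3 = 2.
Column 2 now contains 2; hence R2C2 = 3.
Cage a has sum 6, leaving R2C3 = 1.
Row 3 already has 3, so R3C1 = 1.
2 is placed in row 1; hence R1C1 = 3.
3 is placed in row 2; hence R2C1 = 2.
Filled in: 3 1 2 / 2 3 1 / 1 2 3.

1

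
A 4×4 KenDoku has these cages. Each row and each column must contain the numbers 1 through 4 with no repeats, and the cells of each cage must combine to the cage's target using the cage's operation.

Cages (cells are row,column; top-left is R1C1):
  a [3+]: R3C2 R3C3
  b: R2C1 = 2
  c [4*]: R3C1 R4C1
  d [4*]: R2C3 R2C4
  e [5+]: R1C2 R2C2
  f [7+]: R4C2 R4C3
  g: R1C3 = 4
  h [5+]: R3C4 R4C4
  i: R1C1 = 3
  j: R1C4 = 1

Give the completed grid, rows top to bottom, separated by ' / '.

Cage i is a single given cell, so R1C1 = 3.
G is a freebie, so R1C3 = 4.
Cage j is given, leaving R1C4 = 1.
B is a freebie, so R2C1 = 2.
Column 3 now contains 4; hence R2C3 = 1.
Column 4 already has 1, so R2C4 = 4.
1 is placed in column 3, which forces R3C3 = 2.
Row 3 now contains 2, which forces R3C4 = 3.
Column 3 now contains 4, which forces R4C3 = 3.
Column 4 now contains 3, so R4C4 = 2.
1 is placed in row 1; hence R1C2 = 2.
Row 2 now contains 4, so R2C2 = 3.
Row 3 now contains 2, so R3C2 = 1.
Row 4 now contains 3, which forces R4C2 = 4.
Row 3 now contains 1, which forces R3C1 = 4.
4 is placed in row 4, leaving R4C1 = 1.

3 2 4 1 / 2 3 1 4 / 4 1 2 3 / 1 4 3 2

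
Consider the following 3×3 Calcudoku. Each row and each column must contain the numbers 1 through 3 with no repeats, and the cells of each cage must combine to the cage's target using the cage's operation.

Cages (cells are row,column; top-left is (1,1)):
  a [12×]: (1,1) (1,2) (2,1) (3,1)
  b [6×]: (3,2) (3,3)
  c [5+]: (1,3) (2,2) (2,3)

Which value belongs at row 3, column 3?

Cage a has product 12, leaving (1,2) = 2.
2 is placed in row 1, which forces (1,3) = 1.
2 is placed in column 2, so (2,2) = 1.
1 is placed in column 3, which forces (2,3) = 3.
2 is placed in column 2; hence (3,2) = 3.
Column 3 already has 3, which forces (3,3) = 2.
Row 1 now contains 1, which forces (1,1) = 3.
Row 2 now contains 3, leaving (2,1) = 2.
Row 3 now contains 2, so (3,1) = 1.
Completed grid: 3 2 1 / 2 1 3 / 1 3 2.

2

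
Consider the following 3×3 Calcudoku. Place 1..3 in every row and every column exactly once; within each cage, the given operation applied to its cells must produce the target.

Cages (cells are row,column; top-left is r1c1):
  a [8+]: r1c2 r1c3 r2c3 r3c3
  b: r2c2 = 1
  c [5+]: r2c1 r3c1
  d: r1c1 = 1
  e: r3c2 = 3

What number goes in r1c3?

3

Cage d is given, which forces r1c1 = 1.
Cage a needs sum 8, which forces r1c2 = 2.
Row 1 already has 1, leaving r1c3 = 3.
Cage b is a single given cell, which forces r2c2 = 1.
1 is placed in row 2; hence r2c3 = 2.
Cage e is given, so r3c2 = 3.
2 is placed in column 3, which forces r3c3 = 1.
Row 2 now contains 2, leaving r2c1 = 3.
Row 3 already has 3, so r3c1 = 2.
Filled in: 1 2 3 / 3 1 2 / 2 3 1.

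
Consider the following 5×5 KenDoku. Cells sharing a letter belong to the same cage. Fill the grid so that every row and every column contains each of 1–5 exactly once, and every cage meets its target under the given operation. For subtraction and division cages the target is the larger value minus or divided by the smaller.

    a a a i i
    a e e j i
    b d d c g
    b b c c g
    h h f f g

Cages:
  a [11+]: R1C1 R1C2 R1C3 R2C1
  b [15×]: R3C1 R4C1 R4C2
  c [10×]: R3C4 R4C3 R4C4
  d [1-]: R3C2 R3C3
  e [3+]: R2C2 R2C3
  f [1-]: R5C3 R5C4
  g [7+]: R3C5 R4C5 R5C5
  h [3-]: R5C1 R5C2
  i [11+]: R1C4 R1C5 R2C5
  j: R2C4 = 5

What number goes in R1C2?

4

J is a freebie, which forces R2C4 = 5.
Cage c needs product 10, which forces R4C3 = 5.
Cage b needs product 15, so R3C1 = 5.
Row 4 needs a 4, and only R4C5 is open for it.
Cage i needs sum 11, so R1C5 = 5.
The only place for 4 in row 2 is R2C1.
The only place for 3 in row 1 is R1C4.
Cage i needs sum 11, leaving R2C5 = 3.
The only place for 2 in row 4 is R4C4.
Column 4 already has 2; hence R3C4 = 1.
1 is placed in row 3; hence R3C5 = 2.
1 is placed in column 4, so R5C4 = 4.
Column 5 now contains 2, which forces R5C5 = 1.
Row 5 now contains 1, which forces R5C1 = 2.
Row 5 now contains 4; hence R5C2 = 5.
Cage f's pair has difference 1, which forces R5C3 = 3.
2 is placed in column 1, which forces R1C1 = 1.
The two cells of cage d must have difference 1, leaving R3C2 = 3.
Column 3 already has 3, which forces R3C3 = 4.
1 is placed in column 1, leaving R4C1 = 3.
Column 2 already has 3; hence R4C2 = 1.
Cage a has sum 11, leaving R1C2 = 4.
Column 3 already has 4, which forces R1C3 = 2.
Column 2 now contains 1, leaving R2C2 = 2.
Cage e's pair has sum 3, which forces R2C3 = 1.
Filled in: 1 4 2 3 5 / 4 2 1 5 3 / 5 3 4 1 2 / 3 1 5 2 4 / 2 5 3 4 1.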